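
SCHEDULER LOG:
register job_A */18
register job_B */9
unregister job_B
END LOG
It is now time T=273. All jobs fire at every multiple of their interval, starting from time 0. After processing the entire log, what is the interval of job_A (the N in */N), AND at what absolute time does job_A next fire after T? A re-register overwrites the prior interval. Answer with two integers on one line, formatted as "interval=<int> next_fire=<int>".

Op 1: register job_A */18 -> active={job_A:*/18}
Op 2: register job_B */9 -> active={job_A:*/18, job_B:*/9}
Op 3: unregister job_B -> active={job_A:*/18}
Final interval of job_A = 18
Next fire of job_A after T=273: (273//18+1)*18 = 288

Answer: interval=18 next_fire=288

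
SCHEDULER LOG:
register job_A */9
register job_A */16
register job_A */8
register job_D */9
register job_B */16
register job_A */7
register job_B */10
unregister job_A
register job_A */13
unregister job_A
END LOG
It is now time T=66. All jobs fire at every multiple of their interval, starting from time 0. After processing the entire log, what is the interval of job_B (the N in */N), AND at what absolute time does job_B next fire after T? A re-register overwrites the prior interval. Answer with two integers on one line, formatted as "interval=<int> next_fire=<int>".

Op 1: register job_A */9 -> active={job_A:*/9}
Op 2: register job_A */16 -> active={job_A:*/16}
Op 3: register job_A */8 -> active={job_A:*/8}
Op 4: register job_D */9 -> active={job_A:*/8, job_D:*/9}
Op 5: register job_B */16 -> active={job_A:*/8, job_B:*/16, job_D:*/9}
Op 6: register job_A */7 -> active={job_A:*/7, job_B:*/16, job_D:*/9}
Op 7: register job_B */10 -> active={job_A:*/7, job_B:*/10, job_D:*/9}
Op 8: unregister job_A -> active={job_B:*/10, job_D:*/9}
Op 9: register job_A */13 -> active={job_A:*/13, job_B:*/10, job_D:*/9}
Op 10: unregister job_A -> active={job_B:*/10, job_D:*/9}
Final interval of job_B = 10
Next fire of job_B after T=66: (66//10+1)*10 = 70

Answer: interval=10 next_fire=70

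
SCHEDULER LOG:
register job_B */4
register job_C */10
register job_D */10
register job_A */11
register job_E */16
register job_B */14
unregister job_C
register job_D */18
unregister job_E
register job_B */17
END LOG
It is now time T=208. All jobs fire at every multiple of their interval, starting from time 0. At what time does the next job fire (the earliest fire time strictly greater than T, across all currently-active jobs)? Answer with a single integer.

Op 1: register job_B */4 -> active={job_B:*/4}
Op 2: register job_C */10 -> active={job_B:*/4, job_C:*/10}
Op 3: register job_D */10 -> active={job_B:*/4, job_C:*/10, job_D:*/10}
Op 4: register job_A */11 -> active={job_A:*/11, job_B:*/4, job_C:*/10, job_D:*/10}
Op 5: register job_E */16 -> active={job_A:*/11, job_B:*/4, job_C:*/10, job_D:*/10, job_E:*/16}
Op 6: register job_B */14 -> active={job_A:*/11, job_B:*/14, job_C:*/10, job_D:*/10, job_E:*/16}
Op 7: unregister job_C -> active={job_A:*/11, job_B:*/14, job_D:*/10, job_E:*/16}
Op 8: register job_D */18 -> active={job_A:*/11, job_B:*/14, job_D:*/18, job_E:*/16}
Op 9: unregister job_E -> active={job_A:*/11, job_B:*/14, job_D:*/18}
Op 10: register job_B */17 -> active={job_A:*/11, job_B:*/17, job_D:*/18}
  job_A: interval 11, next fire after T=208 is 209
  job_B: interval 17, next fire after T=208 is 221
  job_D: interval 18, next fire after T=208 is 216
Earliest fire time = 209 (job job_A)

Answer: 209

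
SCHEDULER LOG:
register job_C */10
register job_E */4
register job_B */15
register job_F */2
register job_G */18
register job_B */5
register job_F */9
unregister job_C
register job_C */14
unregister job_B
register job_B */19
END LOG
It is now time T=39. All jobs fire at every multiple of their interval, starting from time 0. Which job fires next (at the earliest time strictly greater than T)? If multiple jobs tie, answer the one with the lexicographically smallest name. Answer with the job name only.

Op 1: register job_C */10 -> active={job_C:*/10}
Op 2: register job_E */4 -> active={job_C:*/10, job_E:*/4}
Op 3: register job_B */15 -> active={job_B:*/15, job_C:*/10, job_E:*/4}
Op 4: register job_F */2 -> active={job_B:*/15, job_C:*/10, job_E:*/4, job_F:*/2}
Op 5: register job_G */18 -> active={job_B:*/15, job_C:*/10, job_E:*/4, job_F:*/2, job_G:*/18}
Op 6: register job_B */5 -> active={job_B:*/5, job_C:*/10, job_E:*/4, job_F:*/2, job_G:*/18}
Op 7: register job_F */9 -> active={job_B:*/5, job_C:*/10, job_E:*/4, job_F:*/9, job_G:*/18}
Op 8: unregister job_C -> active={job_B:*/5, job_E:*/4, job_F:*/9, job_G:*/18}
Op 9: register job_C */14 -> active={job_B:*/5, job_C:*/14, job_E:*/4, job_F:*/9, job_G:*/18}
Op 10: unregister job_B -> active={job_C:*/14, job_E:*/4, job_F:*/9, job_G:*/18}
Op 11: register job_B */19 -> active={job_B:*/19, job_C:*/14, job_E:*/4, job_F:*/9, job_G:*/18}
  job_B: interval 19, next fire after T=39 is 57
  job_C: interval 14, next fire after T=39 is 42
  job_E: interval 4, next fire after T=39 is 40
  job_F: interval 9, next fire after T=39 is 45
  job_G: interval 18, next fire after T=39 is 54
Earliest = 40, winner (lex tiebreak) = job_E

Answer: job_E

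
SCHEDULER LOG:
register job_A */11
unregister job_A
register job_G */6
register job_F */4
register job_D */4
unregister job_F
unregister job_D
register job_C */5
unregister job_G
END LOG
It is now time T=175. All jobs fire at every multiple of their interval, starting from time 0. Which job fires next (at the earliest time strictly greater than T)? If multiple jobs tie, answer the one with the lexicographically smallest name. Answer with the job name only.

Op 1: register job_A */11 -> active={job_A:*/11}
Op 2: unregister job_A -> active={}
Op 3: register job_G */6 -> active={job_G:*/6}
Op 4: register job_F */4 -> active={job_F:*/4, job_G:*/6}
Op 5: register job_D */4 -> active={job_D:*/4, job_F:*/4, job_G:*/6}
Op 6: unregister job_F -> active={job_D:*/4, job_G:*/6}
Op 7: unregister job_D -> active={job_G:*/6}
Op 8: register job_C */5 -> active={job_C:*/5, job_G:*/6}
Op 9: unregister job_G -> active={job_C:*/5}
  job_C: interval 5, next fire after T=175 is 180
Earliest = 180, winner (lex tiebreak) = job_C

Answer: job_C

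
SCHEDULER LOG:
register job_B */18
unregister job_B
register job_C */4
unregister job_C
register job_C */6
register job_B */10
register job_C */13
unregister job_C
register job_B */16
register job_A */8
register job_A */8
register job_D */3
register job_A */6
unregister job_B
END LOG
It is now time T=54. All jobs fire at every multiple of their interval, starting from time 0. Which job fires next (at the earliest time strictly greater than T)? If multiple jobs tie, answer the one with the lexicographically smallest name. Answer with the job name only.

Op 1: register job_B */18 -> active={job_B:*/18}
Op 2: unregister job_B -> active={}
Op 3: register job_C */4 -> active={job_C:*/4}
Op 4: unregister job_C -> active={}
Op 5: register job_C */6 -> active={job_C:*/6}
Op 6: register job_B */10 -> active={job_B:*/10, job_C:*/6}
Op 7: register job_C */13 -> active={job_B:*/10, job_C:*/13}
Op 8: unregister job_C -> active={job_B:*/10}
Op 9: register job_B */16 -> active={job_B:*/16}
Op 10: register job_A */8 -> active={job_A:*/8, job_B:*/16}
Op 11: register job_A */8 -> active={job_A:*/8, job_B:*/16}
Op 12: register job_D */3 -> active={job_A:*/8, job_B:*/16, job_D:*/3}
Op 13: register job_A */6 -> active={job_A:*/6, job_B:*/16, job_D:*/3}
Op 14: unregister job_B -> active={job_A:*/6, job_D:*/3}
  job_A: interval 6, next fire after T=54 is 60
  job_D: interval 3, next fire after T=54 is 57
Earliest = 57, winner (lex tiebreak) = job_D

Answer: job_D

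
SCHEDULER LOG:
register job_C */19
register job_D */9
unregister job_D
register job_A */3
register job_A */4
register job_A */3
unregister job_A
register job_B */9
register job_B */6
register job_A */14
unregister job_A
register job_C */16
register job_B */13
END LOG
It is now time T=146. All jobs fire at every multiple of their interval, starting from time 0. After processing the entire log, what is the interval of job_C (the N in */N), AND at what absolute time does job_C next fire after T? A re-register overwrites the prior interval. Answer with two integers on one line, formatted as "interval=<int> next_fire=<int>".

Op 1: register job_C */19 -> active={job_C:*/19}
Op 2: register job_D */9 -> active={job_C:*/19, job_D:*/9}
Op 3: unregister job_D -> active={job_C:*/19}
Op 4: register job_A */3 -> active={job_A:*/3, job_C:*/19}
Op 5: register job_A */4 -> active={job_A:*/4, job_C:*/19}
Op 6: register job_A */3 -> active={job_A:*/3, job_C:*/19}
Op 7: unregister job_A -> active={job_C:*/19}
Op 8: register job_B */9 -> active={job_B:*/9, job_C:*/19}
Op 9: register job_B */6 -> active={job_B:*/6, job_C:*/19}
Op 10: register job_A */14 -> active={job_A:*/14, job_B:*/6, job_C:*/19}
Op 11: unregister job_A -> active={job_B:*/6, job_C:*/19}
Op 12: register job_C */16 -> active={job_B:*/6, job_C:*/16}
Op 13: register job_B */13 -> active={job_B:*/13, job_C:*/16}
Final interval of job_C = 16
Next fire of job_C after T=146: (146//16+1)*16 = 160

Answer: interval=16 next_fire=160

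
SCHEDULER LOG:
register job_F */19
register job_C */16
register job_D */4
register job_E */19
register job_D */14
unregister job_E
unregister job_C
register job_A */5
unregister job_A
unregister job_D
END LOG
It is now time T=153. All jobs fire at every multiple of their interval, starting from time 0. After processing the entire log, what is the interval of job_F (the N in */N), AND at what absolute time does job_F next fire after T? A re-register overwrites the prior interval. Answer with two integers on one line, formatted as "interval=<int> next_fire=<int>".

Op 1: register job_F */19 -> active={job_F:*/19}
Op 2: register job_C */16 -> active={job_C:*/16, job_F:*/19}
Op 3: register job_D */4 -> active={job_C:*/16, job_D:*/4, job_F:*/19}
Op 4: register job_E */19 -> active={job_C:*/16, job_D:*/4, job_E:*/19, job_F:*/19}
Op 5: register job_D */14 -> active={job_C:*/16, job_D:*/14, job_E:*/19, job_F:*/19}
Op 6: unregister job_E -> active={job_C:*/16, job_D:*/14, job_F:*/19}
Op 7: unregister job_C -> active={job_D:*/14, job_F:*/19}
Op 8: register job_A */5 -> active={job_A:*/5, job_D:*/14, job_F:*/19}
Op 9: unregister job_A -> active={job_D:*/14, job_F:*/19}
Op 10: unregister job_D -> active={job_F:*/19}
Final interval of job_F = 19
Next fire of job_F after T=153: (153//19+1)*19 = 171

Answer: interval=19 next_fire=171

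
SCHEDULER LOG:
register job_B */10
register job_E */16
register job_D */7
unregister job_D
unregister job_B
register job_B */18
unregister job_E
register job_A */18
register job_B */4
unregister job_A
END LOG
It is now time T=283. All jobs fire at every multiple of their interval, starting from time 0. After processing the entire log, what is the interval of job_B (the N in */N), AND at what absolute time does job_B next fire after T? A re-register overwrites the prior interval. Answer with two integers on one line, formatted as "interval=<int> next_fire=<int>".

Answer: interval=4 next_fire=284

Derivation:
Op 1: register job_B */10 -> active={job_B:*/10}
Op 2: register job_E */16 -> active={job_B:*/10, job_E:*/16}
Op 3: register job_D */7 -> active={job_B:*/10, job_D:*/7, job_E:*/16}
Op 4: unregister job_D -> active={job_B:*/10, job_E:*/16}
Op 5: unregister job_B -> active={job_E:*/16}
Op 6: register job_B */18 -> active={job_B:*/18, job_E:*/16}
Op 7: unregister job_E -> active={job_B:*/18}
Op 8: register job_A */18 -> active={job_A:*/18, job_B:*/18}
Op 9: register job_B */4 -> active={job_A:*/18, job_B:*/4}
Op 10: unregister job_A -> active={job_B:*/4}
Final interval of job_B = 4
Next fire of job_B after T=283: (283//4+1)*4 = 284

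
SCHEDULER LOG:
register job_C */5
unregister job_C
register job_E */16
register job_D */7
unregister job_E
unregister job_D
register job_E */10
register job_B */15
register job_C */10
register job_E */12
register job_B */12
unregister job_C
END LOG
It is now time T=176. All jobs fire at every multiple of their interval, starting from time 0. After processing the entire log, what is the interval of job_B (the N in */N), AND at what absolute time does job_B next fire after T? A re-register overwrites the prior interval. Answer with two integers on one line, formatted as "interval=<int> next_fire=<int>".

Op 1: register job_C */5 -> active={job_C:*/5}
Op 2: unregister job_C -> active={}
Op 3: register job_E */16 -> active={job_E:*/16}
Op 4: register job_D */7 -> active={job_D:*/7, job_E:*/16}
Op 5: unregister job_E -> active={job_D:*/7}
Op 6: unregister job_D -> active={}
Op 7: register job_E */10 -> active={job_E:*/10}
Op 8: register job_B */15 -> active={job_B:*/15, job_E:*/10}
Op 9: register job_C */10 -> active={job_B:*/15, job_C:*/10, job_E:*/10}
Op 10: register job_E */12 -> active={job_B:*/15, job_C:*/10, job_E:*/12}
Op 11: register job_B */12 -> active={job_B:*/12, job_C:*/10, job_E:*/12}
Op 12: unregister job_C -> active={job_B:*/12, job_E:*/12}
Final interval of job_B = 12
Next fire of job_B after T=176: (176//12+1)*12 = 180

Answer: interval=12 next_fire=180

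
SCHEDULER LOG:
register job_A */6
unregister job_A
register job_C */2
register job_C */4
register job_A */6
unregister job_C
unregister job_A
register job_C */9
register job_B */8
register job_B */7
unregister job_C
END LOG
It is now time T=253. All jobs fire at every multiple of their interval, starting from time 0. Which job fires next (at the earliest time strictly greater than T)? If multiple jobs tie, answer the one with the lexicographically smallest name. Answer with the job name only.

Op 1: register job_A */6 -> active={job_A:*/6}
Op 2: unregister job_A -> active={}
Op 3: register job_C */2 -> active={job_C:*/2}
Op 4: register job_C */4 -> active={job_C:*/4}
Op 5: register job_A */6 -> active={job_A:*/6, job_C:*/4}
Op 6: unregister job_C -> active={job_A:*/6}
Op 7: unregister job_A -> active={}
Op 8: register job_C */9 -> active={job_C:*/9}
Op 9: register job_B */8 -> active={job_B:*/8, job_C:*/9}
Op 10: register job_B */7 -> active={job_B:*/7, job_C:*/9}
Op 11: unregister job_C -> active={job_B:*/7}
  job_B: interval 7, next fire after T=253 is 259
Earliest = 259, winner (lex tiebreak) = job_B

Answer: job_B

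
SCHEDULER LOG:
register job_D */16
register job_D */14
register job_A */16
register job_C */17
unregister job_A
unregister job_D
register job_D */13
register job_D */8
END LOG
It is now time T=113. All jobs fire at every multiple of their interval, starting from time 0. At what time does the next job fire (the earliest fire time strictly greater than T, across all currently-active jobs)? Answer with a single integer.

Op 1: register job_D */16 -> active={job_D:*/16}
Op 2: register job_D */14 -> active={job_D:*/14}
Op 3: register job_A */16 -> active={job_A:*/16, job_D:*/14}
Op 4: register job_C */17 -> active={job_A:*/16, job_C:*/17, job_D:*/14}
Op 5: unregister job_A -> active={job_C:*/17, job_D:*/14}
Op 6: unregister job_D -> active={job_C:*/17}
Op 7: register job_D */13 -> active={job_C:*/17, job_D:*/13}
Op 8: register job_D */8 -> active={job_C:*/17, job_D:*/8}
  job_C: interval 17, next fire after T=113 is 119
  job_D: interval 8, next fire after T=113 is 120
Earliest fire time = 119 (job job_C)

Answer: 119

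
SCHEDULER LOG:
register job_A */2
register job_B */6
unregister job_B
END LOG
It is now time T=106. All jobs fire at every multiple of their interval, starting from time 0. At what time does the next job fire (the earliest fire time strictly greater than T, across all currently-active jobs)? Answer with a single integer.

Answer: 108

Derivation:
Op 1: register job_A */2 -> active={job_A:*/2}
Op 2: register job_B */6 -> active={job_A:*/2, job_B:*/6}
Op 3: unregister job_B -> active={job_A:*/2}
  job_A: interval 2, next fire after T=106 is 108
Earliest fire time = 108 (job job_A)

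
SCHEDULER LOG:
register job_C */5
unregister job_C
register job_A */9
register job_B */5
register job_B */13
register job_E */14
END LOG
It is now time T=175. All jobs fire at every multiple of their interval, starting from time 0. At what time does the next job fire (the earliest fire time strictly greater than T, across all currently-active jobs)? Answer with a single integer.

Answer: 180

Derivation:
Op 1: register job_C */5 -> active={job_C:*/5}
Op 2: unregister job_C -> active={}
Op 3: register job_A */9 -> active={job_A:*/9}
Op 4: register job_B */5 -> active={job_A:*/9, job_B:*/5}
Op 5: register job_B */13 -> active={job_A:*/9, job_B:*/13}
Op 6: register job_E */14 -> active={job_A:*/9, job_B:*/13, job_E:*/14}
  job_A: interval 9, next fire after T=175 is 180
  job_B: interval 13, next fire after T=175 is 182
  job_E: interval 14, next fire after T=175 is 182
Earliest fire time = 180 (job job_A)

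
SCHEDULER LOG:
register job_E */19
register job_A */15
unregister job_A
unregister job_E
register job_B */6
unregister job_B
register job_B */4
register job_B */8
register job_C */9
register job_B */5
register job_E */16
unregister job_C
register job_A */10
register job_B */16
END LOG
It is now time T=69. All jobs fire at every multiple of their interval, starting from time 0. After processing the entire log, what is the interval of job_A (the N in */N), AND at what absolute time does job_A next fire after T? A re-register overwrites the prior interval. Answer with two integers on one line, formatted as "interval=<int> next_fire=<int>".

Op 1: register job_E */19 -> active={job_E:*/19}
Op 2: register job_A */15 -> active={job_A:*/15, job_E:*/19}
Op 3: unregister job_A -> active={job_E:*/19}
Op 4: unregister job_E -> active={}
Op 5: register job_B */6 -> active={job_B:*/6}
Op 6: unregister job_B -> active={}
Op 7: register job_B */4 -> active={job_B:*/4}
Op 8: register job_B */8 -> active={job_B:*/8}
Op 9: register job_C */9 -> active={job_B:*/8, job_C:*/9}
Op 10: register job_B */5 -> active={job_B:*/5, job_C:*/9}
Op 11: register job_E */16 -> active={job_B:*/5, job_C:*/9, job_E:*/16}
Op 12: unregister job_C -> active={job_B:*/5, job_E:*/16}
Op 13: register job_A */10 -> active={job_A:*/10, job_B:*/5, job_E:*/16}
Op 14: register job_B */16 -> active={job_A:*/10, job_B:*/16, job_E:*/16}
Final interval of job_A = 10
Next fire of job_A after T=69: (69//10+1)*10 = 70

Answer: interval=10 next_fire=70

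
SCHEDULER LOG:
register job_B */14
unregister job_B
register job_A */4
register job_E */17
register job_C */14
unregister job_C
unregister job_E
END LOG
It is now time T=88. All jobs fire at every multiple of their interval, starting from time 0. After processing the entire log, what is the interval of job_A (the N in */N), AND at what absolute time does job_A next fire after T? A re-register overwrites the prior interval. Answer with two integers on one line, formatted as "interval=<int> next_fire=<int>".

Op 1: register job_B */14 -> active={job_B:*/14}
Op 2: unregister job_B -> active={}
Op 3: register job_A */4 -> active={job_A:*/4}
Op 4: register job_E */17 -> active={job_A:*/4, job_E:*/17}
Op 5: register job_C */14 -> active={job_A:*/4, job_C:*/14, job_E:*/17}
Op 6: unregister job_C -> active={job_A:*/4, job_E:*/17}
Op 7: unregister job_E -> active={job_A:*/4}
Final interval of job_A = 4
Next fire of job_A after T=88: (88//4+1)*4 = 92

Answer: interval=4 next_fire=92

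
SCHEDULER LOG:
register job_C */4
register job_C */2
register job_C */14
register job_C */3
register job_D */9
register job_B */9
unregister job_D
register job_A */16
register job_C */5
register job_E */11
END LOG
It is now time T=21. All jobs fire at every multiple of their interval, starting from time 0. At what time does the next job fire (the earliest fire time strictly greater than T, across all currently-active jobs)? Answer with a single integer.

Op 1: register job_C */4 -> active={job_C:*/4}
Op 2: register job_C */2 -> active={job_C:*/2}
Op 3: register job_C */14 -> active={job_C:*/14}
Op 4: register job_C */3 -> active={job_C:*/3}
Op 5: register job_D */9 -> active={job_C:*/3, job_D:*/9}
Op 6: register job_B */9 -> active={job_B:*/9, job_C:*/3, job_D:*/9}
Op 7: unregister job_D -> active={job_B:*/9, job_C:*/3}
Op 8: register job_A */16 -> active={job_A:*/16, job_B:*/9, job_C:*/3}
Op 9: register job_C */5 -> active={job_A:*/16, job_B:*/9, job_C:*/5}
Op 10: register job_E */11 -> active={job_A:*/16, job_B:*/9, job_C:*/5, job_E:*/11}
  job_A: interval 16, next fire after T=21 is 32
  job_B: interval 9, next fire after T=21 is 27
  job_C: interval 5, next fire after T=21 is 25
  job_E: interval 11, next fire after T=21 is 22
Earliest fire time = 22 (job job_E)

Answer: 22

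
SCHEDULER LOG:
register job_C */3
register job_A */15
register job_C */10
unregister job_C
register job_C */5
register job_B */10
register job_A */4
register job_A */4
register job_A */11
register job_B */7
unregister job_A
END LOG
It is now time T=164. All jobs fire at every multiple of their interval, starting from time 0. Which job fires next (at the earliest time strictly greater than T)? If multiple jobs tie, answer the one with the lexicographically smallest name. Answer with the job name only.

Op 1: register job_C */3 -> active={job_C:*/3}
Op 2: register job_A */15 -> active={job_A:*/15, job_C:*/3}
Op 3: register job_C */10 -> active={job_A:*/15, job_C:*/10}
Op 4: unregister job_C -> active={job_A:*/15}
Op 5: register job_C */5 -> active={job_A:*/15, job_C:*/5}
Op 6: register job_B */10 -> active={job_A:*/15, job_B:*/10, job_C:*/5}
Op 7: register job_A */4 -> active={job_A:*/4, job_B:*/10, job_C:*/5}
Op 8: register job_A */4 -> active={job_A:*/4, job_B:*/10, job_C:*/5}
Op 9: register job_A */11 -> active={job_A:*/11, job_B:*/10, job_C:*/5}
Op 10: register job_B */7 -> active={job_A:*/11, job_B:*/7, job_C:*/5}
Op 11: unregister job_A -> active={job_B:*/7, job_C:*/5}
  job_B: interval 7, next fire after T=164 is 168
  job_C: interval 5, next fire after T=164 is 165
Earliest = 165, winner (lex tiebreak) = job_C

Answer: job_C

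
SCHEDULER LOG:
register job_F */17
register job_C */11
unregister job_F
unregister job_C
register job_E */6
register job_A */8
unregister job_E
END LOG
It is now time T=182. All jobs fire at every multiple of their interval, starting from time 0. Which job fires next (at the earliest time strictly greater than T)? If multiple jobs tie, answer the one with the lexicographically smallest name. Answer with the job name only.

Answer: job_A

Derivation:
Op 1: register job_F */17 -> active={job_F:*/17}
Op 2: register job_C */11 -> active={job_C:*/11, job_F:*/17}
Op 3: unregister job_F -> active={job_C:*/11}
Op 4: unregister job_C -> active={}
Op 5: register job_E */6 -> active={job_E:*/6}
Op 6: register job_A */8 -> active={job_A:*/8, job_E:*/6}
Op 7: unregister job_E -> active={job_A:*/8}
  job_A: interval 8, next fire after T=182 is 184
Earliest = 184, winner (lex tiebreak) = job_A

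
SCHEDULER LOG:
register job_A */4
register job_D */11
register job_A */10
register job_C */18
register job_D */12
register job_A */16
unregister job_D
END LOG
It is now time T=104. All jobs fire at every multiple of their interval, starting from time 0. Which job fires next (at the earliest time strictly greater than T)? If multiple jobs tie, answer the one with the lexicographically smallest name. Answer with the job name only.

Op 1: register job_A */4 -> active={job_A:*/4}
Op 2: register job_D */11 -> active={job_A:*/4, job_D:*/11}
Op 3: register job_A */10 -> active={job_A:*/10, job_D:*/11}
Op 4: register job_C */18 -> active={job_A:*/10, job_C:*/18, job_D:*/11}
Op 5: register job_D */12 -> active={job_A:*/10, job_C:*/18, job_D:*/12}
Op 6: register job_A */16 -> active={job_A:*/16, job_C:*/18, job_D:*/12}
Op 7: unregister job_D -> active={job_A:*/16, job_C:*/18}
  job_A: interval 16, next fire after T=104 is 112
  job_C: interval 18, next fire after T=104 is 108
Earliest = 108, winner (lex tiebreak) = job_C

Answer: job_C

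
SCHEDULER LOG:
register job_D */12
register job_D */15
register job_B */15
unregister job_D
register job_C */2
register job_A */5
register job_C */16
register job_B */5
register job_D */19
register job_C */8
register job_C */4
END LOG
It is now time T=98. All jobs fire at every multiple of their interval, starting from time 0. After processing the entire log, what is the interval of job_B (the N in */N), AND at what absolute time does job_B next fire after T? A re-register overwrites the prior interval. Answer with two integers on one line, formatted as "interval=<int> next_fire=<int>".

Answer: interval=5 next_fire=100

Derivation:
Op 1: register job_D */12 -> active={job_D:*/12}
Op 2: register job_D */15 -> active={job_D:*/15}
Op 3: register job_B */15 -> active={job_B:*/15, job_D:*/15}
Op 4: unregister job_D -> active={job_B:*/15}
Op 5: register job_C */2 -> active={job_B:*/15, job_C:*/2}
Op 6: register job_A */5 -> active={job_A:*/5, job_B:*/15, job_C:*/2}
Op 7: register job_C */16 -> active={job_A:*/5, job_B:*/15, job_C:*/16}
Op 8: register job_B */5 -> active={job_A:*/5, job_B:*/5, job_C:*/16}
Op 9: register job_D */19 -> active={job_A:*/5, job_B:*/5, job_C:*/16, job_D:*/19}
Op 10: register job_C */8 -> active={job_A:*/5, job_B:*/5, job_C:*/8, job_D:*/19}
Op 11: register job_C */4 -> active={job_A:*/5, job_B:*/5, job_C:*/4, job_D:*/19}
Final interval of job_B = 5
Next fire of job_B after T=98: (98//5+1)*5 = 100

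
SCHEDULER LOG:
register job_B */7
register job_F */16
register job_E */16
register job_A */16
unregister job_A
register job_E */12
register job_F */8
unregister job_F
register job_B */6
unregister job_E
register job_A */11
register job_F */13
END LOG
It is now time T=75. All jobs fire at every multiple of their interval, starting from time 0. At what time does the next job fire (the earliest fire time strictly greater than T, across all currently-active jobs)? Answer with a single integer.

Answer: 77

Derivation:
Op 1: register job_B */7 -> active={job_B:*/7}
Op 2: register job_F */16 -> active={job_B:*/7, job_F:*/16}
Op 3: register job_E */16 -> active={job_B:*/7, job_E:*/16, job_F:*/16}
Op 4: register job_A */16 -> active={job_A:*/16, job_B:*/7, job_E:*/16, job_F:*/16}
Op 5: unregister job_A -> active={job_B:*/7, job_E:*/16, job_F:*/16}
Op 6: register job_E */12 -> active={job_B:*/7, job_E:*/12, job_F:*/16}
Op 7: register job_F */8 -> active={job_B:*/7, job_E:*/12, job_F:*/8}
Op 8: unregister job_F -> active={job_B:*/7, job_E:*/12}
Op 9: register job_B */6 -> active={job_B:*/6, job_E:*/12}
Op 10: unregister job_E -> active={job_B:*/6}
Op 11: register job_A */11 -> active={job_A:*/11, job_B:*/6}
Op 12: register job_F */13 -> active={job_A:*/11, job_B:*/6, job_F:*/13}
  job_A: interval 11, next fire after T=75 is 77
  job_B: interval 6, next fire after T=75 is 78
  job_F: interval 13, next fire after T=75 is 78
Earliest fire time = 77 (job job_A)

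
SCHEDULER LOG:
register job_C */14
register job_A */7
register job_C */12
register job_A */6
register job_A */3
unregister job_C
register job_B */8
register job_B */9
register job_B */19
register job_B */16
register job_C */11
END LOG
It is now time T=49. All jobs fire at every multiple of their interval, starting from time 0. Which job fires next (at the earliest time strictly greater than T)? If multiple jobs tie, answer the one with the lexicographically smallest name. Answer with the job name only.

Op 1: register job_C */14 -> active={job_C:*/14}
Op 2: register job_A */7 -> active={job_A:*/7, job_C:*/14}
Op 3: register job_C */12 -> active={job_A:*/7, job_C:*/12}
Op 4: register job_A */6 -> active={job_A:*/6, job_C:*/12}
Op 5: register job_A */3 -> active={job_A:*/3, job_C:*/12}
Op 6: unregister job_C -> active={job_A:*/3}
Op 7: register job_B */8 -> active={job_A:*/3, job_B:*/8}
Op 8: register job_B */9 -> active={job_A:*/3, job_B:*/9}
Op 9: register job_B */19 -> active={job_A:*/3, job_B:*/19}
Op 10: register job_B */16 -> active={job_A:*/3, job_B:*/16}
Op 11: register job_C */11 -> active={job_A:*/3, job_B:*/16, job_C:*/11}
  job_A: interval 3, next fire after T=49 is 51
  job_B: interval 16, next fire after T=49 is 64
  job_C: interval 11, next fire after T=49 is 55
Earliest = 51, winner (lex tiebreak) = job_A

Answer: job_A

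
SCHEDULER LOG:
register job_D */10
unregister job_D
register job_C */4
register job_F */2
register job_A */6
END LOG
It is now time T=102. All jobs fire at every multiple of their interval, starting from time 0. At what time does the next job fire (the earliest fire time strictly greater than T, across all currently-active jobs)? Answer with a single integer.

Op 1: register job_D */10 -> active={job_D:*/10}
Op 2: unregister job_D -> active={}
Op 3: register job_C */4 -> active={job_C:*/4}
Op 4: register job_F */2 -> active={job_C:*/4, job_F:*/2}
Op 5: register job_A */6 -> active={job_A:*/6, job_C:*/4, job_F:*/2}
  job_A: interval 6, next fire after T=102 is 108
  job_C: interval 4, next fire after T=102 is 104
  job_F: interval 2, next fire after T=102 is 104
Earliest fire time = 104 (job job_C)

Answer: 104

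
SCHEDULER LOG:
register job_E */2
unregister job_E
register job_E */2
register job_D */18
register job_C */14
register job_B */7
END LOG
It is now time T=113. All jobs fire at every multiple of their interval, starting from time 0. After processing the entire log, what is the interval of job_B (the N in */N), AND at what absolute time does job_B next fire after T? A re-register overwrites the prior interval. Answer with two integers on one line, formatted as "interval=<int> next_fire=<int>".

Op 1: register job_E */2 -> active={job_E:*/2}
Op 2: unregister job_E -> active={}
Op 3: register job_E */2 -> active={job_E:*/2}
Op 4: register job_D */18 -> active={job_D:*/18, job_E:*/2}
Op 5: register job_C */14 -> active={job_C:*/14, job_D:*/18, job_E:*/2}
Op 6: register job_B */7 -> active={job_B:*/7, job_C:*/14, job_D:*/18, job_E:*/2}
Final interval of job_B = 7
Next fire of job_B after T=113: (113//7+1)*7 = 119

Answer: interval=7 next_fire=119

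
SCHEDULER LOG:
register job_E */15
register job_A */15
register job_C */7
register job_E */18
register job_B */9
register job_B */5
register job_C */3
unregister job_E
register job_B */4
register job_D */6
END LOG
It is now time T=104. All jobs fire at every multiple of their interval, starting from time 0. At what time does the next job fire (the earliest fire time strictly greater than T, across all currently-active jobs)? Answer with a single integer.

Answer: 105

Derivation:
Op 1: register job_E */15 -> active={job_E:*/15}
Op 2: register job_A */15 -> active={job_A:*/15, job_E:*/15}
Op 3: register job_C */7 -> active={job_A:*/15, job_C:*/7, job_E:*/15}
Op 4: register job_E */18 -> active={job_A:*/15, job_C:*/7, job_E:*/18}
Op 5: register job_B */9 -> active={job_A:*/15, job_B:*/9, job_C:*/7, job_E:*/18}
Op 6: register job_B */5 -> active={job_A:*/15, job_B:*/5, job_C:*/7, job_E:*/18}
Op 7: register job_C */3 -> active={job_A:*/15, job_B:*/5, job_C:*/3, job_E:*/18}
Op 8: unregister job_E -> active={job_A:*/15, job_B:*/5, job_C:*/3}
Op 9: register job_B */4 -> active={job_A:*/15, job_B:*/4, job_C:*/3}
Op 10: register job_D */6 -> active={job_A:*/15, job_B:*/4, job_C:*/3, job_D:*/6}
  job_A: interval 15, next fire after T=104 is 105
  job_B: interval 4, next fire after T=104 is 108
  job_C: interval 3, next fire after T=104 is 105
  job_D: interval 6, next fire after T=104 is 108
Earliest fire time = 105 (job job_A)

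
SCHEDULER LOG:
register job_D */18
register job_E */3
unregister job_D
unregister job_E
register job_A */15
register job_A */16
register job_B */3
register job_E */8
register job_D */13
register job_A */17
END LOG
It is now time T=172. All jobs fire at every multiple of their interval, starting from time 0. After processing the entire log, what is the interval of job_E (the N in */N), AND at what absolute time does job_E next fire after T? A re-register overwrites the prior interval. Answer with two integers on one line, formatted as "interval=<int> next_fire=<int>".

Op 1: register job_D */18 -> active={job_D:*/18}
Op 2: register job_E */3 -> active={job_D:*/18, job_E:*/3}
Op 3: unregister job_D -> active={job_E:*/3}
Op 4: unregister job_E -> active={}
Op 5: register job_A */15 -> active={job_A:*/15}
Op 6: register job_A */16 -> active={job_A:*/16}
Op 7: register job_B */3 -> active={job_A:*/16, job_B:*/3}
Op 8: register job_E */8 -> active={job_A:*/16, job_B:*/3, job_E:*/8}
Op 9: register job_D */13 -> active={job_A:*/16, job_B:*/3, job_D:*/13, job_E:*/8}
Op 10: register job_A */17 -> active={job_A:*/17, job_B:*/3, job_D:*/13, job_E:*/8}
Final interval of job_E = 8
Next fire of job_E after T=172: (172//8+1)*8 = 176

Answer: interval=8 next_fire=176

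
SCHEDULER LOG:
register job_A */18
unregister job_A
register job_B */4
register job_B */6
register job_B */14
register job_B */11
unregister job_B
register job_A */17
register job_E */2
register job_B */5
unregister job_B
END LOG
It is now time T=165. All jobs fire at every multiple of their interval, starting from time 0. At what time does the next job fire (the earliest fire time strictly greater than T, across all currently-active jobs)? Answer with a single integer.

Answer: 166

Derivation:
Op 1: register job_A */18 -> active={job_A:*/18}
Op 2: unregister job_A -> active={}
Op 3: register job_B */4 -> active={job_B:*/4}
Op 4: register job_B */6 -> active={job_B:*/6}
Op 5: register job_B */14 -> active={job_B:*/14}
Op 6: register job_B */11 -> active={job_B:*/11}
Op 7: unregister job_B -> active={}
Op 8: register job_A */17 -> active={job_A:*/17}
Op 9: register job_E */2 -> active={job_A:*/17, job_E:*/2}
Op 10: register job_B */5 -> active={job_A:*/17, job_B:*/5, job_E:*/2}
Op 11: unregister job_B -> active={job_A:*/17, job_E:*/2}
  job_A: interval 17, next fire after T=165 is 170
  job_E: interval 2, next fire after T=165 is 166
Earliest fire time = 166 (job job_E)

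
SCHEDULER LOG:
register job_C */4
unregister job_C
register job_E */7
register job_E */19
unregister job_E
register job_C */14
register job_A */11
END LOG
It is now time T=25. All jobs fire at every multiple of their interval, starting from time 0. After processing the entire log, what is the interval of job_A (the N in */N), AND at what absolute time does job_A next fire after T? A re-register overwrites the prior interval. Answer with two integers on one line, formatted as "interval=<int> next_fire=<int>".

Answer: interval=11 next_fire=33

Derivation:
Op 1: register job_C */4 -> active={job_C:*/4}
Op 2: unregister job_C -> active={}
Op 3: register job_E */7 -> active={job_E:*/7}
Op 4: register job_E */19 -> active={job_E:*/19}
Op 5: unregister job_E -> active={}
Op 6: register job_C */14 -> active={job_C:*/14}
Op 7: register job_A */11 -> active={job_A:*/11, job_C:*/14}
Final interval of job_A = 11
Next fire of job_A after T=25: (25//11+1)*11 = 33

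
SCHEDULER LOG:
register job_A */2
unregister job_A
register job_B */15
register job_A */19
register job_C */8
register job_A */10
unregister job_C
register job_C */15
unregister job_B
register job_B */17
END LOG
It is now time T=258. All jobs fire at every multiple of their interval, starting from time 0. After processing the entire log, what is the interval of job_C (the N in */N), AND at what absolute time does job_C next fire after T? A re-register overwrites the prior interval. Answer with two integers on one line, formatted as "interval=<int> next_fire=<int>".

Op 1: register job_A */2 -> active={job_A:*/2}
Op 2: unregister job_A -> active={}
Op 3: register job_B */15 -> active={job_B:*/15}
Op 4: register job_A */19 -> active={job_A:*/19, job_B:*/15}
Op 5: register job_C */8 -> active={job_A:*/19, job_B:*/15, job_C:*/8}
Op 6: register job_A */10 -> active={job_A:*/10, job_B:*/15, job_C:*/8}
Op 7: unregister job_C -> active={job_A:*/10, job_B:*/15}
Op 8: register job_C */15 -> active={job_A:*/10, job_B:*/15, job_C:*/15}
Op 9: unregister job_B -> active={job_A:*/10, job_C:*/15}
Op 10: register job_B */17 -> active={job_A:*/10, job_B:*/17, job_C:*/15}
Final interval of job_C = 15
Next fire of job_C after T=258: (258//15+1)*15 = 270

Answer: interval=15 next_fire=270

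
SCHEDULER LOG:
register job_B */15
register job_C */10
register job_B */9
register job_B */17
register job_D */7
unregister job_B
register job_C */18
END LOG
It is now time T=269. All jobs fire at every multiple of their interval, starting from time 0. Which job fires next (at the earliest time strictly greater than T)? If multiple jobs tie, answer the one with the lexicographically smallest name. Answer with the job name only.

Op 1: register job_B */15 -> active={job_B:*/15}
Op 2: register job_C */10 -> active={job_B:*/15, job_C:*/10}
Op 3: register job_B */9 -> active={job_B:*/9, job_C:*/10}
Op 4: register job_B */17 -> active={job_B:*/17, job_C:*/10}
Op 5: register job_D */7 -> active={job_B:*/17, job_C:*/10, job_D:*/7}
Op 6: unregister job_B -> active={job_C:*/10, job_D:*/7}
Op 7: register job_C */18 -> active={job_C:*/18, job_D:*/7}
  job_C: interval 18, next fire after T=269 is 270
  job_D: interval 7, next fire after T=269 is 273
Earliest = 270, winner (lex tiebreak) = job_C

Answer: job_C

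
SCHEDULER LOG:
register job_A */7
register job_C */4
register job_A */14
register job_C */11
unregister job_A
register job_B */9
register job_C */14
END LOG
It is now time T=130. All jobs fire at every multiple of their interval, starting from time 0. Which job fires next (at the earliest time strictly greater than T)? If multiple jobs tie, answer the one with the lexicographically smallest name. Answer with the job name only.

Op 1: register job_A */7 -> active={job_A:*/7}
Op 2: register job_C */4 -> active={job_A:*/7, job_C:*/4}
Op 3: register job_A */14 -> active={job_A:*/14, job_C:*/4}
Op 4: register job_C */11 -> active={job_A:*/14, job_C:*/11}
Op 5: unregister job_A -> active={job_C:*/11}
Op 6: register job_B */9 -> active={job_B:*/9, job_C:*/11}
Op 7: register job_C */14 -> active={job_B:*/9, job_C:*/14}
  job_B: interval 9, next fire after T=130 is 135
  job_C: interval 14, next fire after T=130 is 140
Earliest = 135, winner (lex tiebreak) = job_B

Answer: job_B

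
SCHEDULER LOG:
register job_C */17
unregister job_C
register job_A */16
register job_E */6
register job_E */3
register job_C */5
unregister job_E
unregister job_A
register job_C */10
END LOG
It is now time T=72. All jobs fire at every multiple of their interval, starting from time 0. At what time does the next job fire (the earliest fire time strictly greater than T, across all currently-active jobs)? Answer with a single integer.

Op 1: register job_C */17 -> active={job_C:*/17}
Op 2: unregister job_C -> active={}
Op 3: register job_A */16 -> active={job_A:*/16}
Op 4: register job_E */6 -> active={job_A:*/16, job_E:*/6}
Op 5: register job_E */3 -> active={job_A:*/16, job_E:*/3}
Op 6: register job_C */5 -> active={job_A:*/16, job_C:*/5, job_E:*/3}
Op 7: unregister job_E -> active={job_A:*/16, job_C:*/5}
Op 8: unregister job_A -> active={job_C:*/5}
Op 9: register job_C */10 -> active={job_C:*/10}
  job_C: interval 10, next fire after T=72 is 80
Earliest fire time = 80 (job job_C)

Answer: 80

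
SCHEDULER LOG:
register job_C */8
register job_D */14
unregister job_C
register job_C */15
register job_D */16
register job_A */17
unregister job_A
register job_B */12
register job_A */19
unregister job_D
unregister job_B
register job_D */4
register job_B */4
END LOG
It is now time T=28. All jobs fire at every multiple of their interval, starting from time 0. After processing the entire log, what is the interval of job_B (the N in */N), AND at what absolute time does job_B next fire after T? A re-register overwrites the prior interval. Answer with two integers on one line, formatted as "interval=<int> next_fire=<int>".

Op 1: register job_C */8 -> active={job_C:*/8}
Op 2: register job_D */14 -> active={job_C:*/8, job_D:*/14}
Op 3: unregister job_C -> active={job_D:*/14}
Op 4: register job_C */15 -> active={job_C:*/15, job_D:*/14}
Op 5: register job_D */16 -> active={job_C:*/15, job_D:*/16}
Op 6: register job_A */17 -> active={job_A:*/17, job_C:*/15, job_D:*/16}
Op 7: unregister job_A -> active={job_C:*/15, job_D:*/16}
Op 8: register job_B */12 -> active={job_B:*/12, job_C:*/15, job_D:*/16}
Op 9: register job_A */19 -> active={job_A:*/19, job_B:*/12, job_C:*/15, job_D:*/16}
Op 10: unregister job_D -> active={job_A:*/19, job_B:*/12, job_C:*/15}
Op 11: unregister job_B -> active={job_A:*/19, job_C:*/15}
Op 12: register job_D */4 -> active={job_A:*/19, job_C:*/15, job_D:*/4}
Op 13: register job_B */4 -> active={job_A:*/19, job_B:*/4, job_C:*/15, job_D:*/4}
Final interval of job_B = 4
Next fire of job_B after T=28: (28//4+1)*4 = 32

Answer: interval=4 next_fire=32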